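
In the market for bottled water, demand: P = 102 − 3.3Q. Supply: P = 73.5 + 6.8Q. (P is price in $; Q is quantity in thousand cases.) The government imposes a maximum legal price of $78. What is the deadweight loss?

$23.56 thousand

Competitive equilibrium: 102 − 3.3Q = 73.5 + 6.8Q → Q* = 2.8218, P* = 92.6881.
At the ceiling P = 78, quantity supplied = (78 − 73.5)/6.8 = 0.6618.
Willingness to pay at Q' = 0.6618: 102 − 3.3·0.6618 = 99.8161.
ΔQ = 2.8218 − 0.6618 = 2.16; wedge = 99.8161 − 78 = 21.8161.
DWL = ½ × 2.16 × 21.8161 = $23.56 thousand.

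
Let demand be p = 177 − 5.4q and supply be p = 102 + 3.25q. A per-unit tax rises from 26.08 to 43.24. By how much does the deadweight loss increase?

68.76

Competitive equilibrium: 177 − 5.4q = 102 + 3.25q → q* = 8.6705, p* = 130.1792.
For a per-unit tax t: Δq = t/8.65, so DWL = ½·t·(t/8.65) = t²/17.3.
At t = 26.08: DWL = 39.316. At t = 43.24: DWL = 108.075.
Increase = 108.075 − 39.316 = 68.76.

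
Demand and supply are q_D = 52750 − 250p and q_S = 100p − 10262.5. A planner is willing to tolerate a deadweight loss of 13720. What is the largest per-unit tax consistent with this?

In inverse form: demand p = 211 − 0.004q, supply p = 102.625 + 0.01q.
Competitive equilibrium: 211 − 0.004q = 102.625 + 0.01q → q* = 7741.0714, p* = 180.0357.
A tax t gives Δq = t/0.014 and wedge t, so DWL = t²/0.028.
t²/0.028 = 13720 → t² = 384.16 → t = 19.6.

19.6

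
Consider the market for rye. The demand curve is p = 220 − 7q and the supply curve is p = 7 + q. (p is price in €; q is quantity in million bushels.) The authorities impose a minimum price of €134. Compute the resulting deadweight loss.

Competitive equilibrium: 220 − 7q = 7 + q → q* = 26.625, p* = 33.625.
At the floor p = 134, quantity demanded = (220 − 134)/7 = 12.2857.
Sellers' marginal cost at q' = 12.2857: 7 + 1·12.2857 = 19.2857.
Δq = 26.625 − 12.2857 = 14.3393; wedge = 134 − 19.2857 = 114.7143.
Deadweight loss = ½ × 14.3393 × 114.7143 = €822.46 million.

€822.46 million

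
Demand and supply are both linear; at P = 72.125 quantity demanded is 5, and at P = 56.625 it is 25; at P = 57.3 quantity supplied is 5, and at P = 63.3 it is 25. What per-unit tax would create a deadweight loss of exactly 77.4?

12.9

Demand slope = (56.625 − 72.125)/(25 − 5) = −0.775, so P = 76 − 0.775Q.
Supply slope = (63.3 − 57.3)/(25 − 5) = 0.3, so P = 55.8 + 0.3Q.
Competitive equilibrium: 76 − 0.775Q = 55.8 + 0.3Q → Q* = 18.7907, P* = 61.4372.
A tax t gives ΔQ = t/1.075 and wedge t, so DWL = t²/2.15.
t²/2.15 = 77.4 → t² = 166.41 → t = 12.9.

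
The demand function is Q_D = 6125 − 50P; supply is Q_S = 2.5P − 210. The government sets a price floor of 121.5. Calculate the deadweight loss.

In inverse form: demand P = 122.5 − 0.02Q, supply P = 84 + 0.4Q.
Competitive equilibrium: 122.5 − 0.02Q = 84 + 0.4Q → Q* = 91.6667, P* = 120.6667.
At the floor P = 121.5, quantity demanded = (122.5 − 121.5)/0.02 = 50.
Sellers' marginal cost at Q' = 50: 84 + 0.4·50 = 104.
ΔQ = 91.6667 − 50 = 41.6667; wedge = 121.5 − 104 = 17.5.
DWL = ½ × 41.6667 × 17.5 = 364.58.

364.58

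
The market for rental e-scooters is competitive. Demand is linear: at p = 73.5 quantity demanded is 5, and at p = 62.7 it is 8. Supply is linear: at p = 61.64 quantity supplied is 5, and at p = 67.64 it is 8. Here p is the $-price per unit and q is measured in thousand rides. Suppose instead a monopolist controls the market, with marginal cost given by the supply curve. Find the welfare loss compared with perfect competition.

Demand slope = (62.7 − 73.5)/(8 − 5) = −3.6, so p = 91.5 − 3.6q.
Supply slope = (67.64 − 61.64)/(8 − 5) = 2, so p = 51.64 + 2q.
Competitive equilibrium: 91.5 − 3.6q = 51.64 + 2q → q* = 7.1179, p* = 65.8757.
Marginal revenue: MR = 91.5 − 7.2q. Set MR = MC: 91.5 − 7.2q = 51.64 + 2q → q_m = 4.3326.
Price p_m = 91.5 − 3.6·4.3326 = 75.9026; MC(q_m) = 51.64 + 2·4.3326 = 60.3052.
Competitive q* = 7.1179, so Δq = 2.7853; wedge = 75.9026 − 60.3052 = 15.5974.
Deadweight loss = ½ × 2.7853 × 15.5974 = $21.72 thousand.

$21.72 thousand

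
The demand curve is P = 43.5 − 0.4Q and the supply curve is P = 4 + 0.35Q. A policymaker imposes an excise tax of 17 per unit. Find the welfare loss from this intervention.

192.67

Competitive equilibrium: 43.5 − 0.4Q = 4 + 0.35Q → Q* = 52.6667, P* = 22.4333.
With the tax, the buyer price exceeds the seller price by 17: (43.5 − 0.4Q) − (4 + 0.35Q) = 17 → Q' = 30.
ΔQ = 52.6667 − 30 = 22.6667; the wedge equals the tax, 17.
The triangle = ½ × 22.6667 × 17 = 192.67.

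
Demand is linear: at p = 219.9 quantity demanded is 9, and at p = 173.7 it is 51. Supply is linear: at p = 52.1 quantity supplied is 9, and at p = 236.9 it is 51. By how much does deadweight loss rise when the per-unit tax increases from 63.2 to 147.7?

1620.10

Demand slope = (173.7 − 219.9)/(51 − 9) = −1.1, so p = 229.8 − 1.1q.
Supply slope = (236.9 − 52.1)/(51 − 9) = 4.4, so p = 12.5 + 4.4q.
Competitive equilibrium: 229.8 − 1.1q = 12.5 + 4.4q → q* = 39.5091, p* = 186.34.
For a per-unit tax t: Δq = t/5.5, so DWL = ½·t·(t/5.5) = t²/11.
At t = 63.2: DWL = 363.113. At t = 147.7: DWL = 1983.208.
Increase = 1983.208 − 363.113 = 1620.10.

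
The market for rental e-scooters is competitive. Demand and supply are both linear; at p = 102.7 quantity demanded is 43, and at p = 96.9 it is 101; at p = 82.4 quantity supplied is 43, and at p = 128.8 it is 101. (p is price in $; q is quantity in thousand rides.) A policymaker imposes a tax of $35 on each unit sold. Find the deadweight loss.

Demand slope = (96.9 − 102.7)/(101 − 43) = −0.1, so p = 107 − 0.1q.
Supply slope = (128.8 − 82.4)/(101 − 43) = 0.8, so p = 48 + 0.8q.
Competitive equilibrium: 107 − 0.1q = 48 + 0.8q → q* = 65.5556, p* = 100.4444.
With the tax, the buyer price exceeds the seller price by 35: (107 − 0.1q) − (48 + 0.8q) = 35 → q' = 26.6667.
Δq = 65.5556 − 26.6667 = 38.8889; the wedge equals the tax, 35.
The triangle = ½ × 38.8889 × 35 = $680.56 thousand.

$680.56 thousand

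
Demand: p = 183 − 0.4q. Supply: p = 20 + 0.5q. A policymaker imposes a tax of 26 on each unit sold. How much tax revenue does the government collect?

Competitive equilibrium: 183 − 0.4q = 20 + 0.5q → q* = 181.1111, p* = 110.5556.
With the tax, the buyer price exceeds the seller price by 26: (183 − 0.4q) − (20 + 0.5q) = 26 → q' = 152.2222.
Tax revenue = 26 × 152.2222 = 3957.78.

3957.78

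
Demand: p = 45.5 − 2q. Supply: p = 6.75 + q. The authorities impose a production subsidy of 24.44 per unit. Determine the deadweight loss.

99.55

Competitive equilibrium: 45.5 − 2q = 6.75 + q → q* = 12.9167, p* = 19.6667.
The subsidy lowers effective supply by 24.44: p = q − 17.69.
New quantity: 45.5 − 2q = q − 17.69 → q' = 21.0633.
Overproduction Δq = 21.0633 − 12.9167 = 8.1466; wedge = subsidy = 24.44.
Welfare loss = ½ × 8.1466 × 24.44 = 99.55.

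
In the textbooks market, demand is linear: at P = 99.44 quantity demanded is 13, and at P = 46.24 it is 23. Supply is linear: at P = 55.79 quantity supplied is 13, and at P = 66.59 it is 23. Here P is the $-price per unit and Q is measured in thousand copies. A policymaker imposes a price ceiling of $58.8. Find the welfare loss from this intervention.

Demand slope = (46.24 − 99.44)/(23 − 13) = −5.32, so P = 168.6 − 5.32Q.
Supply slope = (66.59 − 55.79)/(23 − 13) = 1.08, so P = 41.75 + 1.08Q.
Competitive equilibrium: 168.6 − 5.32Q = 41.75 + 1.08Q → Q* = 19.8203, P* = 63.1559.
At the ceiling P = 58.8, quantity supplied = (58.8 − 41.75)/1.08 = 15.787.
Willingness to pay at Q' = 15.787: 168.6 − 5.32·15.787 = 84.6132.
ΔQ = 19.8203 − 15.787 = 4.0333; wedge = 84.6132 − 58.8 = 25.8132.
Welfare loss = ½ × 4.0333 × 25.8132 = $52.06 thousand.

$52.06 thousand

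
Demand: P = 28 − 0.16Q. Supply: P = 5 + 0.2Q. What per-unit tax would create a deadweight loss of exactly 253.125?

13.5

Competitive equilibrium: 28 − 0.16Q = 5 + 0.2Q → Q* = 63.8889, P* = 17.7778.
A tax t gives ΔQ = t/0.36 and wedge t, so DWL = t²/0.72.
t²/0.72 = 253.125 → t² = 182.25 → t = 13.5.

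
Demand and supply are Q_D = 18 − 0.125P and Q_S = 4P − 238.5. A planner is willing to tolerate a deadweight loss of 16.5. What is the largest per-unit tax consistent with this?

In inverse form: demand P = 144 − 8Q, supply P = 59.625 + 0.25Q.
Competitive equilibrium: 144 − 8Q = 59.625 + 0.25Q → Q* = 10.2273, P* = 62.1818.
A tax t gives ΔQ = t/8.25 and wedge t, so DWL = t²/16.5.
t²/16.5 = 16.5 → t² = 272.25 → t = 16.5.

16.5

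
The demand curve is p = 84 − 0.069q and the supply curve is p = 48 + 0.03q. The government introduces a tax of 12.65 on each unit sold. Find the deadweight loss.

808.19

Competitive equilibrium: 84 − 0.069q = 48 + 0.03q → q* = 363.6364, p* = 58.9091.
With the tax, the buyer price exceeds the seller price by 12.65: (84 − 0.069q) − (48 + 0.03q) = 12.65 → q' = 235.8586.
Δq = 363.6364 − 235.8586 = 127.7778; the wedge equals the tax, 12.65.
Deadweight loss = ½ × 127.7778 × 12.65 = 808.19.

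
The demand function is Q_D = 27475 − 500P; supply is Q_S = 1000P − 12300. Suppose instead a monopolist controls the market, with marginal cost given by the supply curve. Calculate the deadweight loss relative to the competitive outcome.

48507.27

In inverse form: demand P = 54.95 − 0.002Q, supply P = 12.3 + 0.001Q.
Competitive equilibrium: 54.95 − 0.002Q = 12.3 + 0.001Q → Q* = 14216.6667, P* = 26.5167.
Marginal revenue: MR = 54.95 − 0.004Q. Set MR = MC: 54.95 − 0.004Q = 12.3 + 0.001Q → Q_m = 8530.
Price P_m = 54.95 − 0.002·8530 = 37.89; MC(Q_m) = 12.3 + 0.001·8530 = 20.83.
Competitive Q* = 14216.6667, so ΔQ = 5686.6667; wedge = 37.89 − 20.83 = 17.06.
DWL = ½ × 5686.6667 × 17.06 = 48507.27.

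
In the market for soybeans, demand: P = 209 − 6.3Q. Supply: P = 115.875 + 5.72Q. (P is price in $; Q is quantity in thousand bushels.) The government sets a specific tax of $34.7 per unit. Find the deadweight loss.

Competitive equilibrium: 209 − 6.3Q = 115.875 + 5.72Q → Q* = 7.7475, P* = 160.1907.
With the tax, the buyer price exceeds the seller price by 34.7: (209 − 6.3Q) − (115.875 + 5.72Q) = 34.7 → Q' = 4.8606.
ΔQ = 7.7475 − 4.8606 = 2.8869; the wedge equals the tax, 34.7.
DWL = ½ × 2.8869 × 34.7 = $50.09 thousand.

$50.09 thousand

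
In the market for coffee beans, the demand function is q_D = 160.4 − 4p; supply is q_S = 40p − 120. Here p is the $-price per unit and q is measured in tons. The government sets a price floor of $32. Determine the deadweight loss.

In inverse form: demand p = 40.1 − 0.25q, supply p = 3 + 0.025q.
Competitive equilibrium: 40.1 − 0.25q = 3 + 0.025q → q* = 134.9091, p* = 6.3727.
At the floor p = 32, quantity demanded = (40.1 − 32)/0.25 = 32.4.
Sellers' marginal cost at q' = 32.4: 3 + 0.025·32.4 = 3.81.
Δq = 134.9091 − 32.4 = 102.5091; wedge = 32 − 3.81 = 28.19.
DWL = ½ × 102.5091 × 28.19 = $1444.87.

$1444.87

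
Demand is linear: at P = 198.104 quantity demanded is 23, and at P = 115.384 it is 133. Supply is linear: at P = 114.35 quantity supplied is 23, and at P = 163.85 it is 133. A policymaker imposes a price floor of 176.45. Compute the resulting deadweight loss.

1004.56

Demand slope = (115.384 − 198.104)/(133 − 23) = −0.752, so P = 215.4 − 0.752Q.
Supply slope = (163.85 − 114.35)/(133 − 23) = 0.45, so P = 104 + 0.45Q.
Competitive equilibrium: 215.4 − 0.752Q = 104 + 0.45Q → Q* = 92.6789, P* = 145.7055.
At the floor P = 176.45, quantity demanded = (215.4 − 176.45)/0.752 = 51.7952.
Sellers' marginal cost at Q' = 51.7952: 104 + 0.45·51.7952 = 127.3078.
ΔQ = 92.6789 − 51.7952 = 40.8837; wedge = 176.45 − 127.3078 = 49.1422.
Welfare loss = ½ × 40.8837 × 49.1422 = 1004.56.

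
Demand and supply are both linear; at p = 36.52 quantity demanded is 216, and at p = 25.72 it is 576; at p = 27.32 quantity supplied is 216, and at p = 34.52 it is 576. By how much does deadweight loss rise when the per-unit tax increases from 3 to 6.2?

294.40

Demand slope = (25.72 − 36.52)/(576 − 216) = −0.03, so p = 43 − 0.03q.
Supply slope = (34.52 − 27.32)/(576 − 216) = 0.02, so p = 23 + 0.02q.
Competitive equilibrium: 43 − 0.03q = 23 + 0.02q → q* = 400, p* = 31.
For a per-unit tax t: Δq = t/0.05, so DWL = ½·t·(t/0.05) = t²/0.1.
At t = 3: DWL = 90. At t = 6.2: DWL = 384.4.
Increase = 384.4 − 90 = 294.40.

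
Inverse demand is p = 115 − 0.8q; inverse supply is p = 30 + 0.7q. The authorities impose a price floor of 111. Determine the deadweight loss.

2002.08

Competitive equilibrium: 115 − 0.8q = 30 + 0.7q → q* = 56.6667, p* = 69.6667.
At the floor p = 111, quantity demanded = (115 − 111)/0.8 = 5.
Sellers' marginal cost at q' = 5: 30 + 0.7·5 = 33.5.
Δq = 56.6667 − 5 = 51.6667; wedge = 111 − 33.5 = 77.5.
Deadweight loss = ½ × 51.6667 × 77.5 = 2002.08.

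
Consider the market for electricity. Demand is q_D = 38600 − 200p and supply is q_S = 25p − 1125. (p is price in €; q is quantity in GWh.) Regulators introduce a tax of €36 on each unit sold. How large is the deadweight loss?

In inverse form: demand p = 193 − 0.005q, supply p = 45 + 0.04q.
Competitive equilibrium: 193 − 0.005q = 45 + 0.04q → q* = 3288.8889, p* = 176.5556.
With the tax, the buyer price exceeds the seller price by 36: (193 − 0.005q) − (45 + 0.04q) = 36 → q' = 2488.8889.
Δq = 3288.8889 − 2488.8889 = 800; the wedge equals the tax, 36.
The triangle = ½ × 800 × 36 = €14400.

€14400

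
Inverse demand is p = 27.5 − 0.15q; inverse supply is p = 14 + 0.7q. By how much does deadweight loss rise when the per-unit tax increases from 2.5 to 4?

5.74

Competitive equilibrium: 27.5 − 0.15q = 14 + 0.7q → q* = 15.8824, p* = 25.1176.
For a per-unit tax t: Δq = t/0.85, so DWL = ½·t·(t/0.85) = t²/1.7.
At t = 2.5: DWL = 3.676. At t = 4: DWL = 9.412.
Increase = 9.412 − 3.676 = 5.74.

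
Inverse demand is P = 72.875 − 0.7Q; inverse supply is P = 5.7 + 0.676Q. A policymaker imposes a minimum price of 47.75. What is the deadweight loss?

Competitive equilibrium: 72.875 − 0.7Q = 5.7 + 0.676Q → Q* = 48.81904, P* = 38.70167.
At the floor P = 47.75, quantity demanded = (72.875 − 47.75)/0.7 = 35.89286.
Sellers' marginal cost at Q' = 35.89286: 5.7 + 0.676·35.89286 = 29.96357.
ΔQ = 48.81904 − 35.89286 = 12.92618; wedge = 47.75 − 29.96357 = 17.78643.
Deadweight loss = ½ × 12.92618 × 17.78643 = 114.96.

114.96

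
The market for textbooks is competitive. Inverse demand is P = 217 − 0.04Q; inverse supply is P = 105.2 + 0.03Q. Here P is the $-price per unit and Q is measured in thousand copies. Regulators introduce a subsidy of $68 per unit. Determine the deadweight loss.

Competitive equilibrium: 217 − 0.04Q = 105.2 + 0.03Q → Q* = 1597.1429, P* = 153.1143.
The subsidy lowers effective supply by 68: P = 37.2 + 0.03Q.
New quantity: 217 − 0.04Q = 37.2 + 0.03Q → Q' = 2568.5714.
Overproduction ΔQ = 2568.5714 − 1597.1429 = 971.4285; wedge = subsidy = 68.
Welfare loss = ½ × 971.4285 × 68 = $33028.57 thousand.

$33028.57 thousand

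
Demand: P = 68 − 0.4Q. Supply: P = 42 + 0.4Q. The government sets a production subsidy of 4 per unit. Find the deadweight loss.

10

Competitive equilibrium: 68 − 0.4Q = 42 + 0.4Q → Q* = 32.5, P* = 55.
The subsidy lowers effective supply by 4: P = 38 + 0.4Q.
New quantity: 68 − 0.4Q = 38 + 0.4Q → Q' = 37.5.
Overproduction ΔQ = 37.5 − 32.5 = 5; wedge = subsidy = 4.
Deadweight loss = ½ × 5 × 4 = 10.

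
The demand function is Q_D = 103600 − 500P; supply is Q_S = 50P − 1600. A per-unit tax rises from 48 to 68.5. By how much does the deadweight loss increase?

54278.41

In inverse form: demand P = 207.2 − 0.002Q, supply P = 32 + 0.02Q.
Competitive equilibrium: 207.2 − 0.002Q = 32 + 0.02Q → Q* = 7963.6364, P* = 191.2727.
For a per-unit tax t: ΔQ = t/0.022, so DWL = ½·t·(t/0.022) = t²/0.044.
At t = 48: DWL = 52363.636. At t = 68.5: DWL = 106642.045.
Increase = 106642.045 − 52363.636 = 54278.41.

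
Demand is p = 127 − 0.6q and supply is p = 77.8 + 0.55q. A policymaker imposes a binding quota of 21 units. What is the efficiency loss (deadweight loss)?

Competitive equilibrium: 127 − 0.6q = 77.8 + 0.55q → q* = 42.7826, p* = 101.3304.
At q = 21: demand price = 127 − 0.6·21 = 114.4; supply price = 77.8 + 0.55·21 = 89.35.
Δq = 42.7826 − 21 = 21.7826; wedge = 114.4 − 89.35 = 25.05.
Deadweight loss = ½ × 21.7826 × 25.05 = 272.83.

272.83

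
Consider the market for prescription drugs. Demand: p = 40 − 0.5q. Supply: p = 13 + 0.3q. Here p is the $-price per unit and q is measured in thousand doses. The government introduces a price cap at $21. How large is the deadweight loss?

$20.07 thousand

Competitive equilibrium: 40 − 0.5q = 13 + 0.3q → q* = 33.75, p* = 23.125.
At the ceiling p = 21, quantity supplied = (21 − 13)/0.3 = 26.6667.
Willingness to pay at q' = 26.6667: 40 − 0.5·26.6667 = 26.6667.
Δq = 33.75 − 26.6667 = 7.0833; wedge = 26.6667 − 21 = 5.6667.
DWL = ½ × 7.0833 × 5.6667 = $20.07 thousand.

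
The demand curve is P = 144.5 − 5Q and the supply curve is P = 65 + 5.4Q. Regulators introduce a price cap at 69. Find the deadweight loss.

247.82

Competitive equilibrium: 144.5 − 5Q = 65 + 5.4Q → Q* = 7.6442, P* = 106.2788.
At the ceiling P = 69, quantity supplied = (69 − 65)/5.4 = 0.7407.
Willingness to pay at Q' = 0.7407: 144.5 − 5·0.7407 = 140.7965.
ΔQ = 7.6442 − 0.7407 = 6.9035; wedge = 140.7965 − 69 = 71.7965.
Deadweight loss = ½ × 6.9035 × 71.7965 = 247.82.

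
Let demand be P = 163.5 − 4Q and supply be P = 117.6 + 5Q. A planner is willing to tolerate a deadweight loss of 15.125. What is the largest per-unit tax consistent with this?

16.5

Competitive equilibrium: 163.5 − 4Q = 117.6 + 5Q → Q* = 5.1, P* = 143.1.
A tax t gives ΔQ = t/9 and wedge t, so DWL = t²/18.
t²/18 = 15.125 → t² = 272.25 → t = 16.5.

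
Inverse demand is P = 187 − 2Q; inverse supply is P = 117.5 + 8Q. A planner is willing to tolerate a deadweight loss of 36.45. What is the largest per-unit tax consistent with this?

27

Competitive equilibrium: 187 − 2Q = 117.5 + 8Q → Q* = 6.95, P* = 173.1.
A tax t gives ΔQ = t/10 and wedge t, so DWL = t²/20.
t²/20 = 36.45 → t² = 729 → t = 27.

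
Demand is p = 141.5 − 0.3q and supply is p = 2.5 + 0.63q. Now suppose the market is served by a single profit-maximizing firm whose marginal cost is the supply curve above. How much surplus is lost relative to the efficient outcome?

617.94

Competitive equilibrium: 141.5 − 0.3q = 2.5 + 0.63q → q* = 149.46237, p* = 96.66129.
Marginal revenue: MR = 141.5 − 0.6q. Set MR = MC: 141.5 − 0.6q = 2.5 + 0.63q → q_m = 113.00813.
Price p_m = 141.5 − 0.3·113.00813 = 107.59756; MC(q_m) = 2.5 + 0.63·113.00813 = 73.69512.
Competitive q* = 149.46237, so Δq = 36.45424; wedge = 107.59756 − 73.69512 = 33.90244.
Welfare loss = ½ × 36.45424 × 33.90244 = 617.94.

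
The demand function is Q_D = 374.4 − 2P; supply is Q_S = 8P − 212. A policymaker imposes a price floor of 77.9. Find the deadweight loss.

463.68

In inverse form: demand P = 187.2 − 0.5Q, supply P = 26.5 + 0.125Q.
Competitive equilibrium: 187.2 − 0.5Q = 26.5 + 0.125Q → Q* = 257.12, P* = 58.64.
At the floor P = 77.9, quantity demanded = (187.2 − 77.9)/0.5 = 218.6.
Sellers' marginal cost at Q' = 218.6: 26.5 + 0.125·218.6 = 53.825.
ΔQ = 257.12 − 218.6 = 38.52; wedge = 77.9 − 53.825 = 24.075.
DWL = ½ × 38.52 × 24.075 = 463.68.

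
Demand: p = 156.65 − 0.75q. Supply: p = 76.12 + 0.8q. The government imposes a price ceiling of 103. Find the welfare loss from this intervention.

Competitive equilibrium: 156.65 − 0.75q = 76.12 + 0.8q → q* = 51.9548, p* = 117.6839.
At the ceiling p = 103, quantity supplied = (103 − 76.12)/0.8 = 33.6.
Willingness to pay at q' = 33.6: 156.65 − 0.75·33.6 = 131.45.
Δq = 51.9548 − 33.6 = 18.3548; wedge = 131.45 − 103 = 28.45.
The triangle = ½ × 18.3548 × 28.45 = 261.10.

261.10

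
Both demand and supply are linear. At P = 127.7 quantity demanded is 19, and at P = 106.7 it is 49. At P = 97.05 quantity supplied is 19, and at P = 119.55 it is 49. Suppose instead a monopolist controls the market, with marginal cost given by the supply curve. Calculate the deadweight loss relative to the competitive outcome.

Demand slope = (106.7 − 127.7)/(49 − 19) = −0.7, so P = 141 − 0.7Q.
Supply slope = (119.55 − 97.05)/(49 − 19) = 0.75, so P = 82.8 + 0.75Q.
Competitive equilibrium: 141 − 0.7Q = 82.8 + 0.75Q → Q* = 40.1379, P* = 112.9034.
Marginal revenue: MR = 141 − 1.4Q. Set MR = MC: 141 − 1.4Q = 82.8 + 0.75Q → Q_m = 27.0698.
Price P_m = 141 − 0.7·27.0698 = 122.0511; MC(Q_m) = 82.8 + 0.75·27.0698 = 103.1024.
Competitive Q* = 40.1379, so ΔQ = 13.0681; wedge = 122.0511 − 103.1024 = 18.9487.
The triangle = ½ × 13.0681 × 18.9487 = 123.81.

123.81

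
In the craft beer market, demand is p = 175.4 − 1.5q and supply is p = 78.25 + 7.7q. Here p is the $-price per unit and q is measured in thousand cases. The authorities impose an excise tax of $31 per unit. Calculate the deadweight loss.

$52.23 thousand

Competitive equilibrium: 175.4 − 1.5q = 78.25 + 7.7q → q* = 10.5598, p* = 159.5603.
With the tax, the buyer price exceeds the seller price by 31: (175.4 − 1.5q) − (78.25 + 7.7q) = 31 → q' = 7.1902.
Δq = 10.5598 − 7.1902 = 3.3696; the wedge equals the tax, 31.
The triangle = ½ × 3.3696 × 31 = $52.23 thousand.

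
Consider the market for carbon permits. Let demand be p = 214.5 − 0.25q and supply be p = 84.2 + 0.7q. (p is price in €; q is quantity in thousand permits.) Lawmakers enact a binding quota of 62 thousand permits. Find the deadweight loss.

Competitive equilibrium: 214.5 − 0.25q = 84.2 + 0.7q → q* = 137.1579, p* = 180.2105.
At q = 62: demand price = 214.5 − 0.25·62 = 199; supply price = 84.2 + 0.7·62 = 127.6.
Δq = 137.1579 − 62 = 75.1579; wedge = 199 − 127.6 = 71.4.
DWL = ½ × 75.1579 × 71.4 = €2683.14 thousand.

€2683.14 thousand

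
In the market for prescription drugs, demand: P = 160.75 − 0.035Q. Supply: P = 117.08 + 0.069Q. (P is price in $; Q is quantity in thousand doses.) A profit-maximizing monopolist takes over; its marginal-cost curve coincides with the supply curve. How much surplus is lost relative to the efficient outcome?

$581.31 thousand

Competitive equilibrium: 160.75 − 0.035Q = 117.08 + 0.069Q → Q* = 419.9038, P* = 146.0534.
Marginal revenue: MR = 160.75 − 0.07Q. Set MR = MC: 160.75 − 0.07Q = 117.08 + 0.069Q → Q_m = 314.1727.
Price P_m = 160.75 − 0.035·314.1727 = 149.754; MC(Q_m) = 117.08 + 0.069·314.1727 = 138.7579.
Competitive Q* = 419.9038, so ΔQ = 105.7311; wedge = 149.754 − 138.7579 = 10.9961.
The triangle = ½ × 105.7311 × 10.9961 = $581.31 thousand.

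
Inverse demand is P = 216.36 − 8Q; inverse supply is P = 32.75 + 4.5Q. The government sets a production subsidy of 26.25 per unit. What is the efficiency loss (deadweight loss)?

Competitive equilibrium: 216.36 − 8Q = 32.75 + 4.5Q → Q* = 14.6888, P* = 98.8496.
The subsidy lowers effective supply by 26.25: P = 6.5 + 4.5Q.
New quantity: 216.36 − 8Q = 6.5 + 4.5Q → Q' = 16.7888.
Overproduction ΔQ = 16.7888 − 14.6888 = 2.1; wedge = subsidy = 26.25.
DWL = ½ × 2.1 × 26.25 = 27.56.

27.56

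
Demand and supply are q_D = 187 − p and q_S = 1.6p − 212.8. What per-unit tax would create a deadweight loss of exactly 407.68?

In inverse form: demand p = 187 − q, supply p = 133 + 0.625q.
Competitive equilibrium: 187 − q = 133 + 0.625q → q* = 33.2308, p* = 153.7692.
A tax t gives Δq = t/1.625 and wedge t, so DWL = t²/3.25.
t²/3.25 = 407.68 → t² = 1324.96 → t = 36.4.

36.4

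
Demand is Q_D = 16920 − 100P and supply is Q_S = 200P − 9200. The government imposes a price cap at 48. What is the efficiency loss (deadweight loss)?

In inverse form: demand P = 169.2 − 0.01Q, supply P = 46 + 0.005Q.
Competitive equilibrium: 169.2 − 0.01Q = 46 + 0.005Q → Q* = 8213.3333, P* = 87.0667.
At the ceiling P = 48, quantity supplied = (48 − 46)/0.005 = 400.
Willingness to pay at Q' = 400: 169.2 − 0.01·400 = 165.2.
ΔQ = 8213.3333 − 400 = 7813.3333; wedge = 165.2 − 48 = 117.2.
DWL = ½ × 7813.3333 × 117.2 = 457861.33.

457861.33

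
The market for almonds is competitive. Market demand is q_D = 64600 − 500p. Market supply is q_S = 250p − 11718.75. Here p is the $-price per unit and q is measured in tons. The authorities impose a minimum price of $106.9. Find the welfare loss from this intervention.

$19827.55

In inverse form: demand p = 129.2 − 0.002q, supply p = 46.875 + 0.004q.
Competitive equilibrium: 129.2 − 0.002q = 46.875 + 0.004q → q* = 13720.8333, p* = 101.7583.
At the floor p = 106.9, quantity demanded = (129.2 − 106.9)/0.002 = 11150.
Sellers' marginal cost at q' = 11150: 46.875 + 0.004·11150 = 91.475.
Δq = 13720.8333 − 11150 = 2570.8333; wedge = 106.9 − 91.475 = 15.425.
Deadweight loss = ½ × 2570.8333 × 15.425 = $19827.55.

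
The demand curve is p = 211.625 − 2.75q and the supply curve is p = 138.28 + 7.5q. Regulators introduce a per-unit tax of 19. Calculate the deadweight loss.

17.61

Competitive equilibrium: 211.625 − 2.75q = 138.28 + 7.5q → q* = 7.1556, p* = 191.9471.
With the tax, the buyer price exceeds the seller price by 19: (211.625 − 2.75q) − (138.28 + 7.5q) = 19 → q' = 5.302.
Δq = 7.1556 − 5.302 = 1.8536; the wedge equals the tax, 19.
Deadweight loss = ½ × 1.8536 × 19 = 17.61.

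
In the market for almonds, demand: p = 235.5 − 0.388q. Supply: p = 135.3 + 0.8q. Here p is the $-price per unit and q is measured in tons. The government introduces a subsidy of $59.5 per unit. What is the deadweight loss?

$1490

Competitive equilibrium: 235.5 − 0.388q = 135.3 + 0.8q → q* = 84.3434, p* = 202.7747.
The subsidy lowers effective supply by 59.5: p = 75.8 + 0.8q.
New quantity: 235.5 − 0.388q = 75.8 + 0.8q → q' = 134.4276.
Overproduction Δq = 134.4276 − 84.3434 = 50.0842; wedge = subsidy = 59.5.
The triangle = ½ × 50.0842 × 59.5 = $1490.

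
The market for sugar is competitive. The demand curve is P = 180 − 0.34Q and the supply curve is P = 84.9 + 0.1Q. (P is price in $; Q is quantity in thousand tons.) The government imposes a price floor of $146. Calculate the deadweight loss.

Competitive equilibrium: 180 − 0.34Q = 84.9 + 0.1Q → Q* = 216.13636, P* = 106.51364.
At the floor P = 146, quantity demanded = (180 − 146)/0.34 = 100.
Sellers' marginal cost at Q' = 100: 84.9 + 0.1·100 = 94.9.
ΔQ = 216.13636 − 100 = 116.13636; wedge = 146 − 94.9 = 51.1.
DWL = ½ × 116.13636 × 51.1 = $2967.28 thousand.

$2967.28 thousand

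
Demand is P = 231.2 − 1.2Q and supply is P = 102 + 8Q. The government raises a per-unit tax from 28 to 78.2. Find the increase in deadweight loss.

Competitive equilibrium: 231.2 − 1.2Q = 102 + 8Q → Q* = 14.0435, P* = 214.3478.
For a per-unit tax t: ΔQ = t/9.2, so DWL = ½·t·(t/9.2) = t²/18.4.
At t = 28: DWL = 42.609. At t = 78.2: DWL = 332.35.
Increase = 332.35 − 42.609 = 289.74.

289.74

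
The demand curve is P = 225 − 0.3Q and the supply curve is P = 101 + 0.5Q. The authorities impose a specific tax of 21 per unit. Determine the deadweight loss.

Competitive equilibrium: 225 − 0.3Q = 101 + 0.5Q → Q* = 155, P* = 178.5.
With the tax, the buyer price exceeds the seller price by 21: (225 − 0.3Q) − (101 + 0.5Q) = 21 → Q' = 128.75.
ΔQ = 155 − 128.75 = 26.25; the wedge equals the tax, 21.
Welfare loss = ½ × 26.25 × 21 = 275.625.

275.625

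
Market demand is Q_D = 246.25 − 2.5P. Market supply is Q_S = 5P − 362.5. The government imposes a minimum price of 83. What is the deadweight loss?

In inverse form: demand P = 98.5 − 0.4Q, supply P = 72.5 + 0.2Q.
Competitive equilibrium: 98.5 − 0.4Q = 72.5 + 0.2Q → Q* = 43.3333, P* = 81.1667.
At the floor P = 83, quantity demanded = (98.5 − 83)/0.4 = 38.75.
Sellers' marginal cost at Q' = 38.75: 72.5 + 0.2·38.75 = 80.25.
ΔQ = 43.3333 − 38.75 = 4.5833; wedge = 83 − 80.25 = 2.75.
Deadweight loss = ½ × 4.5833 × 2.75 = 6.30.

6.30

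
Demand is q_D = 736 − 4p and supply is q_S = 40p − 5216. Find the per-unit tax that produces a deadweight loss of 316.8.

In inverse form: demand p = 184 − 0.25q, supply p = 130.4 + 0.025q.
Competitive equilibrium: 184 − 0.25q = 130.4 + 0.025q → q* = 194.9091, p* = 135.2727.
A tax t gives Δq = t/0.275 and wedge t, so DWL = t²/0.55.
t²/0.55 = 316.8 → t² = 174.24 → t = 13.2.

13.2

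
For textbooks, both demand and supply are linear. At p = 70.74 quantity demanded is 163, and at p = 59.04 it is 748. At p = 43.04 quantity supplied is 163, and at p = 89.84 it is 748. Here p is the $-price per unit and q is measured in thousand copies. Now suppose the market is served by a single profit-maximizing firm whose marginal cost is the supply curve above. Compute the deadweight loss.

$268.89 thousand

Demand slope = (59.04 − 70.74)/(748 − 163) = −0.02, so p = 74 − 0.02q.
Supply slope = (89.84 − 43.04)/(748 − 163) = 0.08, so p = 30 + 0.08q.
Competitive equilibrium: 74 − 0.02q = 30 + 0.08q → q* = 440, p* = 65.2.
Marginal revenue: MR = 74 − 0.04q. Set MR = MC: 74 − 0.04q = 30 + 0.08q → q_m = 366.6667.
Price p_m = 74 − 0.02·366.6667 = 66.6667; MC(q_m) = 30 + 0.08·366.6667 = 59.3333.
Competitive q* = 440, so Δq = 73.3333; wedge = 66.6667 − 59.3333 = 7.3334.
Deadweight loss = ½ × 73.3333 × 7.3334 = $268.89 thousand.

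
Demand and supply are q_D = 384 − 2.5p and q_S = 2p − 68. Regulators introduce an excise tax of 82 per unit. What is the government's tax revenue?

3425.78

In inverse form: demand p = 153.6 − 0.4q, supply p = 34 + 0.5q.
Competitive equilibrium: 153.6 − 0.4q = 34 + 0.5q → q* = 132.8889, p* = 100.4444.
With the tax, the buyer price exceeds the seller price by 82: (153.6 − 0.4q) − (34 + 0.5q) = 82 → q' = 41.7778.
Tax revenue = 82 × 41.7778 = 3425.78.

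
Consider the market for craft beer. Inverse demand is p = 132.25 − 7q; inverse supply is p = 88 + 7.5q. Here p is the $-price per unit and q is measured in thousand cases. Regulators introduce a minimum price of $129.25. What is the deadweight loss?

Competitive equilibrium: 132.25 − 7q = 88 + 7.5q → q* = 3.0517, p* = 110.8879.
At the floor p = 129.25, quantity demanded = (132.25 − 129.25)/7 = 0.4286.
Sellers' marginal cost at q' = 0.4286: 88 + 7.5·0.4286 = 91.2145.
Δq = 3.0517 − 0.4286 = 2.6231; wedge = 129.25 − 91.2145 = 38.0355.
Welfare loss = ½ × 2.6231 × 38.0355 = $49.89 thousand.

$49.89 thousand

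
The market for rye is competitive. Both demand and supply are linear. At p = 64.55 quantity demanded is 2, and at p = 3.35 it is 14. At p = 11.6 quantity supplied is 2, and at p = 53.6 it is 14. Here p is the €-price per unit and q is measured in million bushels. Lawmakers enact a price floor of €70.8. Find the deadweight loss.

€234.35 million

Demand slope = (3.35 − 64.55)/(14 − 2) = −5.1, so p = 74.75 − 5.1q.
Supply slope = (53.6 − 11.6)/(14 − 2) = 3.5, so p = 4.6 + 3.5q.
Competitive equilibrium: 74.75 − 5.1q = 4.6 + 3.5q → q* = 8.157, p* = 33.1494.
At the floor p = 70.8, quantity demanded = (74.75 − 70.8)/5.1 = 0.7745.
Sellers' marginal cost at q' = 0.7745: 4.6 + 3.5·0.7745 = 7.3108.
Δq = 8.157 − 0.7745 = 7.3825; wedge = 70.8 − 7.3108 = 63.4892.
Deadweight loss = ½ × 7.3825 × 63.4892 = €234.35 million.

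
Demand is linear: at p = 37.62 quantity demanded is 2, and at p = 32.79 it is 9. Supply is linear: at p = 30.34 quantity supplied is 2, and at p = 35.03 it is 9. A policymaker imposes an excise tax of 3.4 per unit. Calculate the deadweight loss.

4.25

Demand slope = (32.79 − 37.62)/(9 − 2) = −0.69, so p = 39 − 0.69q.
Supply slope = (35.03 − 30.34)/(9 − 2) = 0.67, so p = 29 + 0.67q.
Competitive equilibrium: 39 − 0.69q = 29 + 0.67q → q* = 7.3529, p* = 33.9265.
With the tax, the buyer price exceeds the seller price by 3.4: (39 − 0.69q) − (29 + 0.67q) = 3.4 → q' = 4.8529.
Δq = 7.3529 − 4.8529 = 2.5; the wedge equals the tax, 3.4.
Deadweight loss = ½ × 2.5 × 3.4 = 4.25.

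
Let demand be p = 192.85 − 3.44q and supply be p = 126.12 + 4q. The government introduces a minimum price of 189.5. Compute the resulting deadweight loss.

237.80

Competitive equilibrium: 192.85 − 3.44q = 126.12 + 4q → q* = 8.9691, p* = 161.9963.
At the floor p = 189.5, quantity demanded = (192.85 − 189.5)/3.44 = 0.9738.
Sellers' marginal cost at q' = 0.9738: 126.12 + 4·0.9738 = 130.0152.
Δq = 8.9691 − 0.9738 = 7.9953; wedge = 189.5 − 130.0152 = 59.4848.
The triangle = ½ × 7.9953 × 59.4848 = 237.80.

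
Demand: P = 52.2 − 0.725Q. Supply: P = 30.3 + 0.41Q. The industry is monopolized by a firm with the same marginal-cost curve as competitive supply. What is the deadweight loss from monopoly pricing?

Competitive equilibrium: 52.2 − 0.725Q = 30.3 + 0.41Q → Q* = 19.2952, P* = 38.211.
Marginal revenue: MR = 52.2 − 1.45Q. Set MR = MC: 52.2 − 1.45Q = 30.3 + 0.41Q → Q_m = 11.7742.
Price P_m = 52.2 − 0.725·11.7742 = 43.6637; MC(Q_m) = 30.3 + 0.41·11.7742 = 35.1274.
Competitive Q* = 19.2952, so ΔQ = 7.521; wedge = 43.6637 − 35.1274 = 8.5363.
Welfare loss = ½ × 7.521 × 8.5363 = 32.10.

32.10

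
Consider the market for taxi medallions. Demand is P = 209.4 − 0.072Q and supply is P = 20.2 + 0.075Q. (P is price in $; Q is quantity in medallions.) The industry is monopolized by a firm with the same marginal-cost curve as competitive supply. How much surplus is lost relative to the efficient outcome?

Competitive equilibrium: 209.4 − 0.072Q = 20.2 + 0.075Q → Q* = 1287.07483, P* = 116.73061.
Marginal revenue: MR = 209.4 − 0.144Q. Set MR = MC: 209.4 − 0.144Q = 20.2 + 0.075Q → Q_m = 863.92694.
Price P_m = 209.4 − 0.072·863.92694 = 147.19726; MC(Q_m) = 20.2 + 0.075·863.92694 = 84.99452.
Competitive Q* = 1287.07483, so ΔQ = 423.14789; wedge = 147.19726 − 84.99452 = 62.20274.
Welfare loss = ½ × 423.14789 × 62.20274 = $13160.48.

$13160.48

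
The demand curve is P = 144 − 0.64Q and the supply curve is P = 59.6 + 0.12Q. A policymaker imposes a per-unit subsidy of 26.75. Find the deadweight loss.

470.76

Competitive equilibrium: 144 − 0.64Q = 59.6 + 0.12Q → Q* = 111.05263, P* = 72.92632.
The subsidy lowers effective supply by 26.75: P = 32.85 + 0.12Q.
New quantity: 144 − 0.64Q = 32.85 + 0.12Q → Q' = 146.25.
Overproduction ΔQ = 146.25 − 111.05263 = 35.19737; wedge = subsidy = 26.75.
Welfare loss = ½ × 35.19737 × 26.75 = 470.76.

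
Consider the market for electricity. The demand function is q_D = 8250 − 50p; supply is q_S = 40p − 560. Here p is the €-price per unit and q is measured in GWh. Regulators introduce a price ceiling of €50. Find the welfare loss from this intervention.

In inverse form: demand p = 165 − 0.02q, supply p = 14 + 0.025q.
Competitive equilibrium: 165 − 0.02q = 14 + 0.025q → q* = 3355.55556, p* = 97.88889.
At the ceiling p = 50, quantity supplied = (50 − 14)/0.025 = 1440.
Willingness to pay at q' = 1440: 165 − 0.02·1440 = 136.2.
Δq = 3355.55556 − 1440 = 1915.55556; wedge = 136.2 − 50 = 86.2.
The triangle = ½ × 1915.55556 × 86.2 = €82560.44.

€82560.44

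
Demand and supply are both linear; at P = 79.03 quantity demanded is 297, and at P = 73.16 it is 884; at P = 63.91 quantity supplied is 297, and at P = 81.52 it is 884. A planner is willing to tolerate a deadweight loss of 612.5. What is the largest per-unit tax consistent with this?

Demand slope = (73.16 − 79.03)/(884 − 297) = −0.01, so P = 82 − 0.01Q.
Supply slope = (81.52 − 63.91)/(884 − 297) = 0.03, so P = 55 + 0.03Q.
Competitive equilibrium: 82 − 0.01Q = 55 + 0.03Q → Q* = 675, P* = 75.25.
A tax t gives ΔQ = t/0.04 and wedge t, so DWL = t²/0.08.
t²/0.08 = 612.5 → t² = 49 → t = 7.

7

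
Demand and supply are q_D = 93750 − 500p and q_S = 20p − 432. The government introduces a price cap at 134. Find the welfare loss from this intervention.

23090.31

In inverse form: demand p = 187.5 − 0.002q, supply p = 21.6 + 0.05q.
Competitive equilibrium: 187.5 − 0.002q = 21.6 + 0.05q → q* = 3190.3846, p* = 181.1192.
At the ceiling p = 134, quantity supplied = (134 − 21.6)/0.05 = 2248.
Willingness to pay at q' = 2248: 187.5 − 0.002·2248 = 183.004.
Δq = 3190.3846 − 2248 = 942.3846; wedge = 183.004 − 134 = 49.004.
DWL = ½ × 942.3846 × 49.004 = 23090.31.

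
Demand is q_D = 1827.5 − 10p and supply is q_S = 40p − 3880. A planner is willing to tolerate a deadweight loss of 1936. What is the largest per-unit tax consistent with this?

22

In inverse form: demand p = 182.75 − 0.1q, supply p = 97 + 0.025q.
Competitive equilibrium: 182.75 − 0.1q = 97 + 0.025q → q* = 686, p* = 114.15.
A tax t gives Δq = t/0.125 and wedge t, so DWL = t²/0.25.
t²/0.25 = 1936 → t² = 484 → t = 22.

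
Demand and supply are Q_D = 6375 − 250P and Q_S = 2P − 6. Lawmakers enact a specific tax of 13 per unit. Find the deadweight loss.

167.66

In inverse form: demand P = 25.5 − 0.004Q, supply P = 3 + 0.5Q.
Competitive equilibrium: 25.5 − 0.004Q = 3 + 0.5Q → Q* = 44.6429, P* = 25.3214.
With the tax, the buyer price exceeds the seller price by 13: (25.5 − 0.004Q) − (3 + 0.5Q) = 13 → Q' = 18.8492.
ΔQ = 44.6429 − 18.8492 = 25.7937; the wedge equals the tax, 13.
DWL = ½ × 25.7937 × 13 = 167.66.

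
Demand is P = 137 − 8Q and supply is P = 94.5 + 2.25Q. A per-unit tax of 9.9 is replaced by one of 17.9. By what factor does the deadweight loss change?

3.269

Competitive equilibrium: 137 − 8Q = 94.5 + 2.25Q → Q* = 4.1463, P* = 103.8293.
For a per-unit tax t: ΔQ = t/10.25, so DWL = ½·t·(t/10.25) = t²/20.5.
At t = 9.9: DWL = 4.781. At t = 17.9: DWL = 15.630.
Ratio = (17.9/9.9)² = 3.269.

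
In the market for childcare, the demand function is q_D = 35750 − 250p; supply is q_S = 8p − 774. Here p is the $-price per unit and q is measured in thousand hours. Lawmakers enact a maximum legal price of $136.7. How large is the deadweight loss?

$97.74 thousand

In inverse form: demand p = 143 − 0.004q, supply p = 96.75 + 0.125q.
Competitive equilibrium: 143 − 0.004q = 96.75 + 0.125q → q* = 358.5271, p* = 141.5659.
At the ceiling p = 136.7, quantity supplied = (136.7 − 96.75)/0.125 = 319.6.
Willingness to pay at q' = 319.6: 143 − 0.004·319.6 = 141.7216.
Δq = 358.5271 − 319.6 = 38.9271; wedge = 141.7216 − 136.7 = 5.0216.
DWL = ½ × 38.9271 × 5.0216 = $97.74 thousand.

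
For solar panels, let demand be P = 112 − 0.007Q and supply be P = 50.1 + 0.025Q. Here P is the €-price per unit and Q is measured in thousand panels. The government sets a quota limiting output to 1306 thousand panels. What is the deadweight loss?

€6317.68 thousand

Competitive equilibrium: 112 − 0.007Q = 50.1 + 0.025Q → Q* = 1934.375, P* = 98.4594.
At Q = 1306: demand price = 112 − 0.007·1306 = 102.858; supply price = 50.1 + 0.025·1306 = 82.75.
ΔQ = 1934.375 − 1306 = 628.375; wedge = 102.858 − 82.75 = 20.108.
The triangle = ½ × 628.375 × 20.108 = €6317.68 thousand.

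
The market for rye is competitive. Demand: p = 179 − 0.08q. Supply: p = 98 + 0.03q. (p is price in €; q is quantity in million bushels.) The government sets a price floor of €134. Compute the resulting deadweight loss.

€1662.57 million

Competitive equilibrium: 179 − 0.08q = 98 + 0.03q → q* = 736.3636, p* = 120.0909.
At the floor p = 134, quantity demanded = (179 − 134)/0.08 = 562.5.
Sellers' marginal cost at q' = 562.5: 98 + 0.03·562.5 = 114.875.
Δq = 736.3636 − 562.5 = 173.8636; wedge = 134 − 114.875 = 19.125.
DWL = ½ × 173.8636 × 19.125 = €1662.57 million.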